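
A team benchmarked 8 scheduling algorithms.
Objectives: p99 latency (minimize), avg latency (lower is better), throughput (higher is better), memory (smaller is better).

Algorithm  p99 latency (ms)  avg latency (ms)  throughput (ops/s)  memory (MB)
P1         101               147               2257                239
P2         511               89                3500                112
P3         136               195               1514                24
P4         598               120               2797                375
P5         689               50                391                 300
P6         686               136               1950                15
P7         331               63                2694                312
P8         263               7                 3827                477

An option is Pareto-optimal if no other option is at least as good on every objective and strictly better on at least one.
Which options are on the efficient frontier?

P1: not dominated (best p99 latency).
P2: not dominated.
P3: not dominated.
P4: dominated by P2 (p99 latency 511≤598, avg latency 89≤120, throughput 3500≥2797, memory 112≤375).
P5: not dominated.
P6: not dominated (best memory).
P7: not dominated.
P8: not dominated (best avg latency).

P1, P2, P3, P5, P6, P7, P8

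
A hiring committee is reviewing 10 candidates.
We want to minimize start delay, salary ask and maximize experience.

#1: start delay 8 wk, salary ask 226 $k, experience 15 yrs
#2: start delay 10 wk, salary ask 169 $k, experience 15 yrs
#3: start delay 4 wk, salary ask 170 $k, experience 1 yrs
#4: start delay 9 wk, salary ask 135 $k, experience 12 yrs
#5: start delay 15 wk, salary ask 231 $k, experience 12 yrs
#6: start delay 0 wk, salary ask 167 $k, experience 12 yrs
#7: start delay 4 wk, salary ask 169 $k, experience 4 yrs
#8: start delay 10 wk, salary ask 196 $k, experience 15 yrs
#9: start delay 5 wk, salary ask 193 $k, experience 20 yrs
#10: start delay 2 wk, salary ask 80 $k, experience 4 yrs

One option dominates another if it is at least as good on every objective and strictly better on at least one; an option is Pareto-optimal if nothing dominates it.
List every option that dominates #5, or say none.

#1: start delay 8≤15, salary ask 226≤231, experience 15≥12 — dominates #5.
#2: start delay 10≤15, salary ask 169≤231, experience 15≥12 — dominates #5.
#4: start delay 9≤15, salary ask 135≤231, experience 12≥12 — dominates #5.
#6: start delay 0≤15, salary ask 167≤231, experience 12≥12 — dominates #5.
#8: start delay 10≤15, salary ask 196≤231, experience 15≥12 — dominates #5.
#9: start delay 5≤15, salary ask 193≤231, experience 20≥12 — dominates #5.
Others (#3, #7, #10) are each worse than #5 on at least one objective.

#1, #2, #4, #6, #8, #9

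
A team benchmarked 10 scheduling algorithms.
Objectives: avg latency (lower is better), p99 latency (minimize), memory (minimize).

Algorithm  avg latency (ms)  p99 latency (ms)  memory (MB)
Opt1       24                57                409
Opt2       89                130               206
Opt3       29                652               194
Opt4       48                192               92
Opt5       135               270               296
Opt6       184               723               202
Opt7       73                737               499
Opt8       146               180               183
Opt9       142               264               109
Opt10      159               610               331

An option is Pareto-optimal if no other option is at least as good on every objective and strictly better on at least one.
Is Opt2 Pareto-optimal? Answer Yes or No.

Yes

Opt1: worse on memory (409 vs 206).
Opt3: worse on p99 latency (652 vs 130).
Opt4: worse on p99 latency (192 vs 130).
Opt5: worse on avg latency (135 vs 89).
Opt6: worse on avg latency (184 vs 89).
Opt7: worse on p99 latency (737 vs 130).
Opt8: worse on avg latency (146 vs 89).
Opt9: worse on avg latency (142 vs 89).
Opt10: worse on avg latency (159 vs 89).
No option is at least as good as Opt2 on every objective and strictly better on one.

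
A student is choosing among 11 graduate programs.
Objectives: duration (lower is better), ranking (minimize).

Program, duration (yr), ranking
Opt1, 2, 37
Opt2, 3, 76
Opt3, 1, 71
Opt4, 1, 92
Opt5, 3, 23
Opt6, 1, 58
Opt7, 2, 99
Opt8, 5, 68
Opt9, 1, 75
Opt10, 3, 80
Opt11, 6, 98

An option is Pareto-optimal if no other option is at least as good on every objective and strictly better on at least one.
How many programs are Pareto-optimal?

Opt1: not dominated.
Opt2: dominated by Opt1 (duration 2≤3, ranking 37≤76).
Opt3: dominated by Opt6 (duration 1≤1, ranking 58≤71).
Opt4: dominated by Opt3 (duration 1≤1, ranking 71≤92).
Opt5: not dominated (best ranking).
Opt6: not dominated.
Opt7: dominated by Opt1 (duration 2≤2, ranking 37≤99).
Opt8: dominated by Opt1 (duration 2≤5, ranking 37≤68).
Opt9: dominated by Opt3 (duration 1≤1, ranking 71≤75).
Opt10: dominated by Opt1 (duration 2≤3, ranking 37≤80).
Opt11: dominated by Opt1 (duration 2≤6, ranking 37≤98).
Pareto-optimal: Opt1, Opt5, Opt6 → 3.

3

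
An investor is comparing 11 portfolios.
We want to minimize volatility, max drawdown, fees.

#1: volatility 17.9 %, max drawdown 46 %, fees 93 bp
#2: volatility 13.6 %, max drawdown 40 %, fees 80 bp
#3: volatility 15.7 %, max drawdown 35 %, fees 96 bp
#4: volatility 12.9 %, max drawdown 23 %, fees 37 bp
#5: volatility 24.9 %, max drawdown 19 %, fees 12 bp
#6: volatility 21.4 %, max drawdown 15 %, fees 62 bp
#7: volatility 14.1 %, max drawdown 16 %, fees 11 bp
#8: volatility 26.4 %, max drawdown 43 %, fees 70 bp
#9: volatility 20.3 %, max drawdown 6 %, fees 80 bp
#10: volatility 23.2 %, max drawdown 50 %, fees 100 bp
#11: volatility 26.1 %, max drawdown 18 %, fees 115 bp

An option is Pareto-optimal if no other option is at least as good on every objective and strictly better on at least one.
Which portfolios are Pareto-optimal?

#4, #6, #7, #9

#1: dominated by #2 (volatility 13.6≤17.9, max drawdown 40≤46, fees 80≤93).
#2: dominated by #4 (volatility 12.9≤13.6, max drawdown 23≤40, fees 37≤80).
#3: dominated by #4 (volatility 12.9≤15.7, max drawdown 23≤35, fees 37≤96).
#4: not dominated (best volatility).
#5: dominated by #7 (volatility 14.1≤24.9, max drawdown 16≤19, fees 11≤12).
#6: not dominated.
#7: not dominated (best fees).
#8: dominated by #4 (volatility 12.9≤26.4, max drawdown 23≤43, fees 37≤70).
#9: not dominated (best max drawdown).
#10: dominated by #1 (volatility 17.9≤23.2, max drawdown 46≤50, fees 93≤100).
#11: dominated by #6 (volatility 21.4≤26.1, max drawdown 15≤18, fees 62≤115).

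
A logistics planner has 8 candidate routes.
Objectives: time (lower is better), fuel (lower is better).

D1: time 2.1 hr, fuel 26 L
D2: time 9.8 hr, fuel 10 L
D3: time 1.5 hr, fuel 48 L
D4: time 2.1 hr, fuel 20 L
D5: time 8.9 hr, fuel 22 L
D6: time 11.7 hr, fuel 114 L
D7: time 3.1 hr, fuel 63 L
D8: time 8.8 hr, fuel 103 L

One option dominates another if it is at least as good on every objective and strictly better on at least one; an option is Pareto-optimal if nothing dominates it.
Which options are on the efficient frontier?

D1: dominated by D4 (time 2.1≤2.1, fuel 20≤26).
D2: not dominated (best fuel).
D3: not dominated (best time).
D4: not dominated.
D5: dominated by D4 (time 2.1≤8.9, fuel 20≤22).
D6: dominated by D1 (time 2.1≤11.7, fuel 26≤114).
D7: dominated by D1 (time 2.1≤3.1, fuel 26≤63).
D8: dominated by D1 (time 2.1≤8.8, fuel 26≤103).

D2, D3, D4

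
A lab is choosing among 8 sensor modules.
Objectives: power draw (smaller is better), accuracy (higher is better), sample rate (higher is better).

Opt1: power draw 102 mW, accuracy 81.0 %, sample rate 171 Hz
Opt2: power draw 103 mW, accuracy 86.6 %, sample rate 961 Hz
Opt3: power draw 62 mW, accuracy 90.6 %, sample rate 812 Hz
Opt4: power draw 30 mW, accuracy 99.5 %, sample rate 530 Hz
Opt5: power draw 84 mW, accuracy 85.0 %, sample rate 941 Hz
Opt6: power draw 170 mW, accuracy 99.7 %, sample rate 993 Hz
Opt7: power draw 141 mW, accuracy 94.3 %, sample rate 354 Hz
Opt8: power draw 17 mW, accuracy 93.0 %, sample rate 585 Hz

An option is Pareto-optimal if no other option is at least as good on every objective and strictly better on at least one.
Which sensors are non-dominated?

Opt2, Opt3, Opt4, Opt5, Opt6, Opt8

Opt1: dominated by Opt3 (power draw 62≤102, accuracy 90.6≥81.0, sample rate 812≥171).
Opt2: not dominated.
Opt3: not dominated.
Opt4: not dominated.
Opt5: not dominated.
Opt6: not dominated (best accuracy).
Opt7: dominated by Opt4 (power draw 30≤141, accuracy 99.5≥94.3, sample rate 530≥354).
Opt8: not dominated (best power draw).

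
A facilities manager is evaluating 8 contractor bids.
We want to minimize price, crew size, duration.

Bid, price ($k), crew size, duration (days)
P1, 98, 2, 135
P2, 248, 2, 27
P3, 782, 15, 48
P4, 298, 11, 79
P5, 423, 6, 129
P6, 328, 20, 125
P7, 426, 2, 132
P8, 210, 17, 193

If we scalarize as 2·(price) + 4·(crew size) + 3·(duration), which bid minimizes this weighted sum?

P1: 2·98 + 4·2 + 3·135 = 609
P2: 2·248 + 4·2 + 3·27 = 585
P3: 2·782 + 4·15 + 3·48 = 1768
P4: 2·298 + 4·11 + 3·79 = 877
P5: 2·423 + 4·6 + 3·129 = 1257
P6: 2·328 + 4·20 + 3·125 = 1111
P7: 2·426 + 4·2 + 3·132 = 1256
P8: 2·210 + 4·17 + 3·193 = 1067
Lowest: P2 at 585.

P2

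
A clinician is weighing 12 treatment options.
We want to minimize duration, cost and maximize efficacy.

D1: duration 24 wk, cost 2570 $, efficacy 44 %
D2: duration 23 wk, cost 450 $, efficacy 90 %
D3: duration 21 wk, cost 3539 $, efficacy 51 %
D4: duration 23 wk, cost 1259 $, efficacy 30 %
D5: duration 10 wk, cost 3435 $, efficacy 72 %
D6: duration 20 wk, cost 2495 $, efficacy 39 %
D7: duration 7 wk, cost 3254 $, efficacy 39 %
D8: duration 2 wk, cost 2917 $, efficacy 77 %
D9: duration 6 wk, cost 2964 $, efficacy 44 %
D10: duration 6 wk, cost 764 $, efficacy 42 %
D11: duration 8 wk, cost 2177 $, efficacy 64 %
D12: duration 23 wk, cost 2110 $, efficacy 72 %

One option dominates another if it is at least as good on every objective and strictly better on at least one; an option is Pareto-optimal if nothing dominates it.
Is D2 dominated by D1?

D1 vs D2: D1 is worse on duration (24 vs 23), so it does not dominate D2.

No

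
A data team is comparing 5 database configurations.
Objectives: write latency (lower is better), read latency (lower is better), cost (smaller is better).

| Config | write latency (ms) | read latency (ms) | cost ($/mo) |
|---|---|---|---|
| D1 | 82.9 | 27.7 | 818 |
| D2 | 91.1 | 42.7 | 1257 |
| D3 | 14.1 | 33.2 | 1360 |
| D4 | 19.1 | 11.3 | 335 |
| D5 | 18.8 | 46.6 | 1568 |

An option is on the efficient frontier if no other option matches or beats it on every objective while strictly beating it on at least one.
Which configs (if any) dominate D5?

D3

D3: write latency 14.1≤18.8, read latency 33.2≤46.6, cost 1360≤1568 — dominates D5.
Others (D1, D2, D4) are each worse than D5 on at least one objective.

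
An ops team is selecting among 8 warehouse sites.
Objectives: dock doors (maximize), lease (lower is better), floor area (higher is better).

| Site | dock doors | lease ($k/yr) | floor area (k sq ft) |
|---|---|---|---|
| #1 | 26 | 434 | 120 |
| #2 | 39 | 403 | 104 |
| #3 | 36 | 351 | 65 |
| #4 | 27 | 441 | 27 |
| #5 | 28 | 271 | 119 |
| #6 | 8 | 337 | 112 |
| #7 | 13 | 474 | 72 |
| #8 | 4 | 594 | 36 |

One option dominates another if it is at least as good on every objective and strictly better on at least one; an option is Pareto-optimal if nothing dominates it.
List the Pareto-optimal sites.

#1, #2, #3, #5

#1: not dominated (best floor area).
#2: not dominated (best dock doors).
#3: not dominated.
#4: dominated by #2 (dock doors 39≥27, lease 403≤441, floor area 104≥27).
#5: not dominated (best lease).
#6: dominated by #5 (dock doors 28≥8, lease 271≤337, floor area 119≥112).
#7: dominated by #1 (dock doors 26≥13, lease 434≤474, floor area 120≥72).
#8: dominated by #1 (dock doors 26≥4, lease 434≤594, floor area 120≥36).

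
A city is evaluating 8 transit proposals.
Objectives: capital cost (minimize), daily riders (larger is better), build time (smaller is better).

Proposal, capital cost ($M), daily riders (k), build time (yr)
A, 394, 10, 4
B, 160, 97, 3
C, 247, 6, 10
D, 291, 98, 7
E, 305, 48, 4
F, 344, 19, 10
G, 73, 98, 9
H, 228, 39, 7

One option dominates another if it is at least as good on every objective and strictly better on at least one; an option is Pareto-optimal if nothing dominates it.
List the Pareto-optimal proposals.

A: dominated by B (capital cost 160≤394, daily riders 97≥10, build time 3≤4).
B: not dominated (best build time).
C: dominated by B (capital cost 160≤247, daily riders 97≥6, build time 3≤10).
D: not dominated.
E: dominated by B (capital cost 160≤305, daily riders 97≥48, build time 3≤4).
F: dominated by B (capital cost 160≤344, daily riders 97≥19, build time 3≤10).
G: not dominated (best capital cost).
H: dominated by B (capital cost 160≤228, daily riders 97≥39, build time 3≤7).

B, D, G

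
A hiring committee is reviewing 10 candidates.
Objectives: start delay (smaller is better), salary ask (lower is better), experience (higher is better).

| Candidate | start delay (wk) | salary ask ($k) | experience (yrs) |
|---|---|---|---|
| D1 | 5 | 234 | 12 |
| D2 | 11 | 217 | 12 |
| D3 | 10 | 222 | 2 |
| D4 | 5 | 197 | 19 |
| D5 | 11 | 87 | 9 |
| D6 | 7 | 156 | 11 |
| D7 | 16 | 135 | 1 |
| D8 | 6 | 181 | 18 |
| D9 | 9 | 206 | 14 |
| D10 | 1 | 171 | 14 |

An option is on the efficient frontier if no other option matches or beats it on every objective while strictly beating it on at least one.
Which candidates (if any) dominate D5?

none

D1: worse on salary ask (234 vs 87).
D2: worse on salary ask (217 vs 87).
D3: worse on salary ask (222 vs 87).
D4: worse on salary ask (197 vs 87).
D6: worse on salary ask (156 vs 87).
D7: worse on start delay (16 vs 11).
D8: worse on salary ask (181 vs 87).
D9: worse on salary ask (206 vs 87).
D10: worse on salary ask (171 vs 87).
No option dominates D5.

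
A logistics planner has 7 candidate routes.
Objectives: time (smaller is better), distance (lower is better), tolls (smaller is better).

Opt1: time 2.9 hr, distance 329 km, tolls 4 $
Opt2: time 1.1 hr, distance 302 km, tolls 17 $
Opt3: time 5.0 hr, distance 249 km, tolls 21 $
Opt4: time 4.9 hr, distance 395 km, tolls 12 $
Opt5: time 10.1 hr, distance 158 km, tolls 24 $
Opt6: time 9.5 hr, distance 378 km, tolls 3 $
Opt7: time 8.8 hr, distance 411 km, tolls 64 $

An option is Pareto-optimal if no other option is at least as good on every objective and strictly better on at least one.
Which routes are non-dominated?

Opt1, Opt2, Opt3, Opt5, Opt6

Opt1: not dominated.
Opt2: not dominated (best time).
Opt3: not dominated.
Opt4: dominated by Opt1 (time 2.9≤4.9, distance 329≤395, tolls 4≤12).
Opt5: not dominated (best distance).
Opt6: not dominated (best tolls).
Opt7: dominated by Opt1 (time 2.9≤8.8, distance 329≤411, tolls 4≤64).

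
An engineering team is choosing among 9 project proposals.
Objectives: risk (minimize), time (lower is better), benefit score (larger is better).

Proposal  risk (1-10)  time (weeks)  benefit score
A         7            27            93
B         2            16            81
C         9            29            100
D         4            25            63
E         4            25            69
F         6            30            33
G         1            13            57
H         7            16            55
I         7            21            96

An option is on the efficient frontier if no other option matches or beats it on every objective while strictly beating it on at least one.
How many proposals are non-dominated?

A: dominated by I (risk 7≤7, time 21≤27, benefit score 96≥93).
B: not dominated.
C: not dominated (best benefit score).
D: dominated by B (risk 2≤4, time 16≤25, benefit score 81≥63).
E: dominated by B (risk 2≤4, time 16≤25, benefit score 81≥69).
F: dominated by B (risk 2≤6, time 16≤30, benefit score 81≥33).
G: not dominated (best risk).
H: dominated by B (risk 2≤7, time 16≤16, benefit score 81≥55).
I: not dominated.
Pareto-optimal: B, C, G, I → 4.

4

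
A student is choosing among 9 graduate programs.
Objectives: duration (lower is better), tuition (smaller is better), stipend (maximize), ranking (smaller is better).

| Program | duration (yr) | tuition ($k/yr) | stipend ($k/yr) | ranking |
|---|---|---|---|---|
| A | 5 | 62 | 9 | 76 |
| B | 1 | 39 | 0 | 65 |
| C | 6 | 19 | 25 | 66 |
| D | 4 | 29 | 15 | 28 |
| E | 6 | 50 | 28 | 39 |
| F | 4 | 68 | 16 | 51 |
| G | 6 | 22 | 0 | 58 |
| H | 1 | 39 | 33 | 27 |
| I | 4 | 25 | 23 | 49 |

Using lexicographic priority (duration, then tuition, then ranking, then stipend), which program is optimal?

H

First minimize duration: best is 1, kept {B, H}.
Then minimize tuition: best is 39, kept {B, H}.
Then minimize ranking: best is 27, kept {H}.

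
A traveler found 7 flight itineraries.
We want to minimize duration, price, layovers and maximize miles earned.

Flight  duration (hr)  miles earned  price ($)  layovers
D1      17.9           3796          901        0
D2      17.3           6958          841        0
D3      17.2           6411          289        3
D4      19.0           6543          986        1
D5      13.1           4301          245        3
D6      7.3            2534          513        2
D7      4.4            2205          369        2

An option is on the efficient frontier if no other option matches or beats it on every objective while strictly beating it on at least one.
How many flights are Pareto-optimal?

D1: dominated by D2 (duration 17.3≤17.9, miles earned 6958≥3796, price 841≤901, layovers 0≤0).
D2: not dominated (best miles earned).
D3: not dominated.
D4: dominated by D2 (duration 17.3≤19.0, miles earned 6958≥6543, price 841≤986, layovers 0≤1).
D5: not dominated (best price).
D6: not dominated.
D7: not dominated (best duration).
Pareto-optimal: D2, D3, D5, D6, D7 → 5.

5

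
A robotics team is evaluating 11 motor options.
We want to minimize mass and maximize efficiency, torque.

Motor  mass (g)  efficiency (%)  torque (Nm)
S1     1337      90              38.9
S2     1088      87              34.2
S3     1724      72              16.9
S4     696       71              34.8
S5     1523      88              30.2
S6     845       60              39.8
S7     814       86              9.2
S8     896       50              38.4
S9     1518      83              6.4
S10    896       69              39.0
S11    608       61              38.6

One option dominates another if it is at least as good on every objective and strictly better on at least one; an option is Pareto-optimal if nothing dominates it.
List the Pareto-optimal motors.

S1, S2, S4, S6, S7, S10, S11

S1: not dominated (best efficiency).
S2: not dominated.
S3: dominated by S1 (mass 1337≤1724, efficiency 90≥72, torque 38.9≥16.9).
S4: not dominated.
S5: dominated by S1 (mass 1337≤1523, efficiency 90≥88, torque 38.9≥30.2).
S6: not dominated (best torque).
S7: not dominated.
S8: dominated by S6 (mass 845≤896, efficiency 60≥50, torque 39.8≥38.4).
S9: dominated by S1 (mass 1337≤1518, efficiency 90≥83, torque 38.9≥6.4).
S10: not dominated.
S11: not dominated (best mass).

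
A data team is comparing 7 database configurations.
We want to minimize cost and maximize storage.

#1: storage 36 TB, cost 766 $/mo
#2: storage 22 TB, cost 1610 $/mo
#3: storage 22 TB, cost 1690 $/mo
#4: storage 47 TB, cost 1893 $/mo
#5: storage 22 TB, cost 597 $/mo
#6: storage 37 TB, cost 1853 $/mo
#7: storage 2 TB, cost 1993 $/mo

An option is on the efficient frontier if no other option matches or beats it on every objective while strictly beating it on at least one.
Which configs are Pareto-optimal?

#1: not dominated.
#2: dominated by #1 (storage 36≥22, cost 766≤1610).
#3: dominated by #1 (storage 36≥22, cost 766≤1690).
#4: not dominated (best storage).
#5: not dominated (best cost).
#6: not dominated.
#7: dominated by #1 (storage 36≥2, cost 766≤1993).

#1, #4, #5, #6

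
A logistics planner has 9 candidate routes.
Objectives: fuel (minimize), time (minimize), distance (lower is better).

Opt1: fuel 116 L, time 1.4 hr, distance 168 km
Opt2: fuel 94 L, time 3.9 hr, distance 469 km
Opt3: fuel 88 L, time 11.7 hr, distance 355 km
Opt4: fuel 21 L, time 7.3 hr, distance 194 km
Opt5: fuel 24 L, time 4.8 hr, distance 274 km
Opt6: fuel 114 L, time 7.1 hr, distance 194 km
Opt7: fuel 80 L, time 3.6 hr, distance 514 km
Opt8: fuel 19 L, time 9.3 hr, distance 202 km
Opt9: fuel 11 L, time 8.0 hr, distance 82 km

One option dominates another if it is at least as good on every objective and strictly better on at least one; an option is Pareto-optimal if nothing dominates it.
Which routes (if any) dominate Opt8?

Opt9: fuel 11≤19, time 8.0≤9.3, distance 82≤202 — dominates Opt8.
Others (Opt1, Opt2, Opt3, Opt4, Opt5, Opt6, Opt7) are each worse than Opt8 on at least one objective.

Opt9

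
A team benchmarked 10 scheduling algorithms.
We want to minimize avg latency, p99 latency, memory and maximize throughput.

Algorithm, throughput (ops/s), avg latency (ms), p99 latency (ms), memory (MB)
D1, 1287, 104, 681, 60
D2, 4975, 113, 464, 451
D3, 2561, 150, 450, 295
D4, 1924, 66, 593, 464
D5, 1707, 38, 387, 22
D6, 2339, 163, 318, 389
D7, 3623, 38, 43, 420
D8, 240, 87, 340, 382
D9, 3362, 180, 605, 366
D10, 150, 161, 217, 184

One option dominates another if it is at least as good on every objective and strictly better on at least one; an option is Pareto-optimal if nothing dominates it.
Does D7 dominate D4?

Yes

D7 vs D4: throughput 3623≥1924, avg latency 38≤66, p99 latency 43≤593, memory 420≤464 — D7 is at least as good on every objective with at least one strict improvement.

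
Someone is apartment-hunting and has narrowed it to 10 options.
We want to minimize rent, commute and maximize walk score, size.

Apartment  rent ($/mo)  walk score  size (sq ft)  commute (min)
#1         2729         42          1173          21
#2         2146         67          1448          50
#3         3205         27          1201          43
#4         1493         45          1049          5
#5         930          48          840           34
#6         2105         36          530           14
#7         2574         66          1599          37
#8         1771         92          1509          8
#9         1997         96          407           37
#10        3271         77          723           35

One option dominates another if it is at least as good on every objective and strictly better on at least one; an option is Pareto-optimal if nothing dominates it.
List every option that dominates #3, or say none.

#7: rent 2574≤3205, walk score 66≥27, size 1599≥1201, commute 37≤43 — dominates #3.
#8: rent 1771≤3205, walk score 92≥27, size 1509≥1201, commute 8≤43 — dominates #3.
Others (#1, #2, #4, #5, #6, #9, #10) are each worse than #3 on at least one objective.

#7, #8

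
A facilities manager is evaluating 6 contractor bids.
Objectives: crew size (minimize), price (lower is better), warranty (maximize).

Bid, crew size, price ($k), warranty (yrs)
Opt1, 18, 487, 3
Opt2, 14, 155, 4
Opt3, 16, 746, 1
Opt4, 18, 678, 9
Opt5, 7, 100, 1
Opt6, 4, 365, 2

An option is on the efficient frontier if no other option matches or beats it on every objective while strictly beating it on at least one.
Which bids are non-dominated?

Opt2, Opt4, Opt5, Opt6

Opt1: dominated by Opt2 (crew size 14≤18, price 155≤487, warranty 4≥3).
Opt2: not dominated.
Opt3: dominated by Opt2 (crew size 14≤16, price 155≤746, warranty 4≥1).
Opt4: not dominated (best warranty).
Opt5: not dominated (best price).
Opt6: not dominated (best crew size).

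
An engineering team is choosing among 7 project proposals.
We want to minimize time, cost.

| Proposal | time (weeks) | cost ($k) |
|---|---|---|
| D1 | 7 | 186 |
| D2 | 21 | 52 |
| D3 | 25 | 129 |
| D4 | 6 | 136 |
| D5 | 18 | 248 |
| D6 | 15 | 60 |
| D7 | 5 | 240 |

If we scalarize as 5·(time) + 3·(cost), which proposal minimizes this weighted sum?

D1: 5·7 + 3·186 = 593
D2: 5·21 + 3·52 = 261
D3: 5·25 + 3·129 = 512
D4: 5·6 + 3·136 = 438
D5: 5·18 + 3·248 = 834
D6: 5·15 + 3·60 = 255
D7: 5·5 + 3·240 = 745
Lowest: D6 at 255.

D6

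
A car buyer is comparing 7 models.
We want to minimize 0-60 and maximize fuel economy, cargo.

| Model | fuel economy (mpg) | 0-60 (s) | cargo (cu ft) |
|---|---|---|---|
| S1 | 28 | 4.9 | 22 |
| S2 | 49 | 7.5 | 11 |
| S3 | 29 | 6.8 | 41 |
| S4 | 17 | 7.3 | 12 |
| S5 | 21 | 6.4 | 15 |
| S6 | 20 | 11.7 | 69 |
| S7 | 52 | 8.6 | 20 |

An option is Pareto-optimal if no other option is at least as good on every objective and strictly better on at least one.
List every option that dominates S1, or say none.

S2: worse on 0-60 (7.5 vs 4.9).
S3: worse on 0-60 (6.8 vs 4.9).
S4: worse on fuel economy (17 vs 28).
S5: worse on fuel economy (21 vs 28).
S6: worse on fuel economy (20 vs 28).
S7: worse on 0-60 (8.6 vs 4.9).
No option dominates S1.

none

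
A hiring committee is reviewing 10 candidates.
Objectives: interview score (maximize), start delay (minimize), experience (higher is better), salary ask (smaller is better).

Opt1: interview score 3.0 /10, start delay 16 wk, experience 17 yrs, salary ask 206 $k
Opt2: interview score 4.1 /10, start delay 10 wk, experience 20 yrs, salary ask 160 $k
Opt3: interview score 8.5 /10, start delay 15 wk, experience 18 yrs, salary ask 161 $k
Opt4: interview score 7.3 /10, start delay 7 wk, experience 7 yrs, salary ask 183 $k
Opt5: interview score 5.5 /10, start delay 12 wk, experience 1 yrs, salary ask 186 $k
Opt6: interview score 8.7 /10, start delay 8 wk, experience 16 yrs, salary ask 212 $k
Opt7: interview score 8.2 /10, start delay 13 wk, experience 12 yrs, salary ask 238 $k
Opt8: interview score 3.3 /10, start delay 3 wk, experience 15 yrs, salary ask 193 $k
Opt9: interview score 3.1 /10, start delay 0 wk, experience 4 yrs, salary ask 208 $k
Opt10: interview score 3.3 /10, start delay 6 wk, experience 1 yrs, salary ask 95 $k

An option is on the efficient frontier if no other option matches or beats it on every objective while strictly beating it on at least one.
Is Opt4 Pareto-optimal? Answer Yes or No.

Opt1: worse on interview score (3.0 vs 7.3).
Opt2: worse on interview score (4.1 vs 7.3).
Opt3: worse on start delay (15 vs 7).
Opt5: worse on interview score (5.5 vs 7.3).
Opt6: worse on start delay (8 vs 7).
Opt7: worse on start delay (13 vs 7).
Opt8: worse on interview score (3.3 vs 7.3).
Opt9: worse on interview score (3.1 vs 7.3).
Opt10: worse on interview score (3.3 vs 7.3).
No option is at least as good as Opt4 on every objective and strictly better on one.

Yes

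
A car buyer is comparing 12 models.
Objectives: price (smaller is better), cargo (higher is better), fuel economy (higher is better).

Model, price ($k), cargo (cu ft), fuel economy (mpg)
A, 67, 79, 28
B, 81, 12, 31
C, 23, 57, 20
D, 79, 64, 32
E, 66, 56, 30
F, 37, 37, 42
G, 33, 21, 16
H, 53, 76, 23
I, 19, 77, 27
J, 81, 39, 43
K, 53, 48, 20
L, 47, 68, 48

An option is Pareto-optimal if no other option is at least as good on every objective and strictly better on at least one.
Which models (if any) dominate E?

L: price 47≤66, cargo 68≥56, fuel economy 48≥30 — dominates E.
Others (A, B, C, D, F, G, H, I, J, K) are each worse than E on at least one objective.

L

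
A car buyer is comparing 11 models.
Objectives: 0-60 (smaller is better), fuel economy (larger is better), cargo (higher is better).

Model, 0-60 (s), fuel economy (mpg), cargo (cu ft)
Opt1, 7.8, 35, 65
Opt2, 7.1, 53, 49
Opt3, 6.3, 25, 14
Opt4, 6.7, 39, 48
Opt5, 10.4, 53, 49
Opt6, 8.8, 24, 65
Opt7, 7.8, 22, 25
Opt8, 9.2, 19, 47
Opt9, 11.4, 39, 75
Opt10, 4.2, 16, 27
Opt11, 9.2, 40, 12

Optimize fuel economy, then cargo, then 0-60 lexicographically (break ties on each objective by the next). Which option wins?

Opt2

First maximize fuel economy: best is 53, kept {Opt2, Opt5}.
Then maximize cargo: best is 49, kept {Opt2, Opt5}.
Then minimize 0-60: best is 7.1, kept {Opt2}.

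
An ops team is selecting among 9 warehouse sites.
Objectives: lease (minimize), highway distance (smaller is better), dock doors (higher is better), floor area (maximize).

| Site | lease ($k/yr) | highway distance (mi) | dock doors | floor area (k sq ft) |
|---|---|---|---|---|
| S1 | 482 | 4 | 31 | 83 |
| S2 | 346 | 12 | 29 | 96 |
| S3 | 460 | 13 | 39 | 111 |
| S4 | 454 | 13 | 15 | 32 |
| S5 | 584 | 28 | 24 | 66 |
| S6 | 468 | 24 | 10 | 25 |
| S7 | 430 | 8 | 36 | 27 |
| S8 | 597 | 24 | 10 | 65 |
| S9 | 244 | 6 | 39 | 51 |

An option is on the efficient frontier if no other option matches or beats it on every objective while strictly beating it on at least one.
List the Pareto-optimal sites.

S1, S2, S3, S9

S1: not dominated (best highway distance).
S2: not dominated.
S3: not dominated (best floor area).
S4: dominated by S2 (lease 346≤454, highway distance 12≤13, dock doors 29≥15, floor area 96≥32).
S5: dominated by S1 (lease 482≤584, highway distance 4≤28, dock doors 31≥24, floor area 83≥66).
S6: dominated by S2 (lease 346≤468, highway distance 12≤24, dock doors 29≥10, floor area 96≥25).
S7: dominated by S9 (lease 244≤430, highway distance 6≤8, dock doors 39≥36, floor area 51≥27).
S8: dominated by S1 (lease 482≤597, highway distance 4≤24, dock doors 31≥10, floor area 83≥65).
S9: not dominated (best lease).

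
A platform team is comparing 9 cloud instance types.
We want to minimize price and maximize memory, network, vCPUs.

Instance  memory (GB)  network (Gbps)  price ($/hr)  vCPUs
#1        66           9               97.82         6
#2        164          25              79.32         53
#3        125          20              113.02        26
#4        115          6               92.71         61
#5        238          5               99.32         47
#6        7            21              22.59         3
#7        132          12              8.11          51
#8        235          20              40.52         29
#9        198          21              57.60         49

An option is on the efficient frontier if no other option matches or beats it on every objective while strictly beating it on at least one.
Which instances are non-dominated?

#2, #4, #5, #6, #7, #8, #9

#1: dominated by #2 (memory 164≥66, network 25≥9, price 79.32≤97.82, vCPUs 53≥6).
#2: not dominated (best network).
#3: dominated by #2 (memory 164≥125, network 25≥20, price 79.32≤113.02, vCPUs 53≥26).
#4: not dominated (best vCPUs).
#5: not dominated (best memory).
#6: not dominated.
#7: not dominated (best price).
#8: not dominated.
#9: not dominated.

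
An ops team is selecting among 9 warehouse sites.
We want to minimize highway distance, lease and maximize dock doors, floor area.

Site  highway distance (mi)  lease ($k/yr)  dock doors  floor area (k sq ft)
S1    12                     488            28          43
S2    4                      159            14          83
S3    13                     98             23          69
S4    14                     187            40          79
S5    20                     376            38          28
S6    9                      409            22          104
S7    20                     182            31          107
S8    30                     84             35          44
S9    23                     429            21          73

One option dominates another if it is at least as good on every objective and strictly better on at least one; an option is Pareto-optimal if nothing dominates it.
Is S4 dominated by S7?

No

S7 vs S4: S7 is worse on highway distance (20 vs 14), so it does not dominate S4.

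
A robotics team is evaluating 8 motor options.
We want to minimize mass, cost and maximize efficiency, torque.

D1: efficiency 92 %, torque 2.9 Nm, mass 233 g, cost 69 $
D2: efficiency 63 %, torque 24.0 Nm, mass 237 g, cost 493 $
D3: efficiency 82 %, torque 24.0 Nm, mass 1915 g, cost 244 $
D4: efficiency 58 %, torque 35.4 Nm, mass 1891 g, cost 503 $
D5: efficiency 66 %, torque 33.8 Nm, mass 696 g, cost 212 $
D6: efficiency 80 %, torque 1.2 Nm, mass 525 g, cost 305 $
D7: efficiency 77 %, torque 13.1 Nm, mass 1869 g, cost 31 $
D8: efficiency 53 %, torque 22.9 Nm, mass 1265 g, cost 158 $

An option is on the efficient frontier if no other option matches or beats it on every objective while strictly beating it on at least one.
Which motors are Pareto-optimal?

D1, D2, D3, D4, D5, D7, D8

D1: not dominated (best efficiency).
D2: not dominated.
D3: not dominated.
D4: not dominated (best torque).
D5: not dominated.
D6: dominated by D1 (efficiency 92≥80, torque 2.9≥1.2, mass 233≤525, cost 69≤305).
D7: not dominated (best cost).
D8: not dominated.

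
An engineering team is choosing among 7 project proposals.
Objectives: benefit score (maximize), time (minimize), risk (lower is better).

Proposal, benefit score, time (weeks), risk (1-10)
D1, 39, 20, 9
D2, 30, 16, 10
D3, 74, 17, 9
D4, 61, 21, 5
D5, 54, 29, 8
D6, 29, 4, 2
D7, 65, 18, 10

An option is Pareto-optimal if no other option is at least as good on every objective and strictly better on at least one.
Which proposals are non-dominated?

D1: dominated by D3 (benefit score 74≥39, time 17≤20, risk 9≤9).
D2: not dominated.
D3: not dominated (best benefit score).
D4: not dominated.
D5: dominated by D4 (benefit score 61≥54, time 21≤29, risk 5≤8).
D6: not dominated (best time).
D7: dominated by D3 (benefit score 74≥65, time 17≤18, risk 9≤10).

D2, D3, D4, D6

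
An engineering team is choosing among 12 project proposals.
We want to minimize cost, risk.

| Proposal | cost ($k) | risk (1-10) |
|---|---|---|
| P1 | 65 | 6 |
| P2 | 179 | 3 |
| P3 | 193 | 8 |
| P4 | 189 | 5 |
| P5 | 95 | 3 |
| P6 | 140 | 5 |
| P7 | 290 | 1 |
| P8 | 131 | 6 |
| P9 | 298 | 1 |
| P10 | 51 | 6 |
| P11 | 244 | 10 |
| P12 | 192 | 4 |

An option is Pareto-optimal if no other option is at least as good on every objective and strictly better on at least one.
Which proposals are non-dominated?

P1: dominated by P10 (cost 51≤65, risk 6≤6).
P2: dominated by P5 (cost 95≤179, risk 3≤3).
P3: dominated by P1 (cost 65≤193, risk 6≤8).
P4: dominated by P2 (cost 179≤189, risk 3≤5).
P5: not dominated.
P6: dominated by P5 (cost 95≤140, risk 3≤5).
P7: not dominated.
P8: dominated by P1 (cost 65≤131, risk 6≤6).
P9: dominated by P7 (cost 290≤298, risk 1≤1).
P10: not dominated (best cost).
P11: dominated by P1 (cost 65≤244, risk 6≤10).
P12: dominated by P2 (cost 179≤192, risk 3≤4).

P5, P7, P10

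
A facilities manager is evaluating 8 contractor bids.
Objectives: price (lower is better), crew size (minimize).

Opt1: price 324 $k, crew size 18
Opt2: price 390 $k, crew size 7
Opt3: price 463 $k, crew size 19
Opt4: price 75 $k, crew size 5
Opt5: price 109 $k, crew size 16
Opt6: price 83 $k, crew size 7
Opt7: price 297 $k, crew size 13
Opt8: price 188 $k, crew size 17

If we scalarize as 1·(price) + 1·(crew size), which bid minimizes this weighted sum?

Opt1: 1·324 + 1·18 = 342
Opt2: 1·390 + 1·7 = 397
Opt3: 1·463 + 1·19 = 482
Opt4: 1·75 + 1·5 = 80
Opt5: 1·109 + 1·16 = 125
Opt6: 1·83 + 1·7 = 90
Opt7: 1·297 + 1·13 = 310
Opt8: 1·188 + 1·17 = 205
Lowest: Opt4 at 80.

Opt4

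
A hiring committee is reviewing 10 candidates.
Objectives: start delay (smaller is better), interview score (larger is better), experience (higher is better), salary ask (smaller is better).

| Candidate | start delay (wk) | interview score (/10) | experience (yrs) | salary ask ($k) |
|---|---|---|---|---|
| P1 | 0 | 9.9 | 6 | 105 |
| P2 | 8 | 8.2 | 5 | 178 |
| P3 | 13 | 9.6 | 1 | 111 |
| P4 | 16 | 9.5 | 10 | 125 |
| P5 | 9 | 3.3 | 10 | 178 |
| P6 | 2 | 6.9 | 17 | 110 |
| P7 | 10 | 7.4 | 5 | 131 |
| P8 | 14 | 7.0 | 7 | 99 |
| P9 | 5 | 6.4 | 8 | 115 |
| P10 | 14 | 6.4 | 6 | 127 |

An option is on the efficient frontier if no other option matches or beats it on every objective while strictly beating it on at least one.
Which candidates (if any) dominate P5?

P6: start delay 2≤9, interview score 6.9≥3.3, experience 17≥10, salary ask 110≤178 — dominates P5.
Others (P1, P2, P3, P4, P7, P8, P9, P10) are each worse than P5 on at least one objective.

P6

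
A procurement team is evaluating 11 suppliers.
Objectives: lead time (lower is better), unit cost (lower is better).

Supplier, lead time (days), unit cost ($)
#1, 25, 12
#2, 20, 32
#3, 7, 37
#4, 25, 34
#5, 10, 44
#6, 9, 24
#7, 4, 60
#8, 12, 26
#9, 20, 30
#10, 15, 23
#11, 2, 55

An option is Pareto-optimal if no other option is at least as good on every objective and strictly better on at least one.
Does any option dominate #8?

#6 vs #8: lead time 9≤12, unit cost 24≤26 — #6 is at least as good on every objective and strictly better on at least one, so #6 dominates #8.

Yes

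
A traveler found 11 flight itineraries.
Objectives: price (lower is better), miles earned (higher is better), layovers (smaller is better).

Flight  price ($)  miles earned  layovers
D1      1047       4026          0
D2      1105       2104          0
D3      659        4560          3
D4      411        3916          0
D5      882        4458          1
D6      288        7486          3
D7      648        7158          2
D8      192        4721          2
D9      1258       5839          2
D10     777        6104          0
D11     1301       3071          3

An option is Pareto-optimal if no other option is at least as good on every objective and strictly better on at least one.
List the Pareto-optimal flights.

D4, D6, D7, D8, D10

D1: dominated by D10 (price 777≤1047, miles earned 6104≥4026, layovers 0≤0).
D2: dominated by D1 (price 1047≤1105, miles earned 4026≥2104, layovers 0≤0).
D3: dominated by D6 (price 288≤659, miles earned 7486≥4560, layovers 3≤3).
D4: not dominated.
D5: dominated by D10 (price 777≤882, miles earned 6104≥4458, layovers 0≤1).
D6: not dominated (best miles earned).
D7: not dominated.
D8: not dominated (best price).
D9: dominated by D7 (price 648≤1258, miles earned 7158≥5839, layovers 2≤2).
D10: not dominated.
D11: dominated by D1 (price 1047≤1301, miles earned 4026≥3071, layovers 0≤3).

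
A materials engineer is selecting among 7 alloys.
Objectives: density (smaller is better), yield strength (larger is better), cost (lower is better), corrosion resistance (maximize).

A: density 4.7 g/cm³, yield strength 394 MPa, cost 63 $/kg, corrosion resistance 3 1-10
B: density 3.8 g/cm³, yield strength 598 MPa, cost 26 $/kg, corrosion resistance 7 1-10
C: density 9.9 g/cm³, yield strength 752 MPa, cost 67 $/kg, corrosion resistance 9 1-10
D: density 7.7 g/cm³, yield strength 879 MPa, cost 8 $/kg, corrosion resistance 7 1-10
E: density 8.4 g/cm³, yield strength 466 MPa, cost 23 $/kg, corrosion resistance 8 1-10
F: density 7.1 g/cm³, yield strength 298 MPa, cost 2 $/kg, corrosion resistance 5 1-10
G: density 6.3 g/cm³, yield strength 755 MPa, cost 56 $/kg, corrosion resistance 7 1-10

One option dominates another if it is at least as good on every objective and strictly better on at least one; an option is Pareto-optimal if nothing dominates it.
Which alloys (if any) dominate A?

B

B: density 3.8≤4.7, yield strength 598≥394, cost 26≤63, corrosion resistance 7≥3 — dominates A.
Others (C, D, E, F, G) are each worse than A on at least one objective.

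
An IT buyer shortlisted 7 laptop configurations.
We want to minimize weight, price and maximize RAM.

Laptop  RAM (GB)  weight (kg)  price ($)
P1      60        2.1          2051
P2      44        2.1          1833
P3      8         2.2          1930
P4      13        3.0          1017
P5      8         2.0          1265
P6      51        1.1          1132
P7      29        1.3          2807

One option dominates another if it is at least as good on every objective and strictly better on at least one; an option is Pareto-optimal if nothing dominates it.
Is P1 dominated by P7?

No

P7 vs P1: P7 is worse on RAM (29 vs 60), so it does not dominate P1.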